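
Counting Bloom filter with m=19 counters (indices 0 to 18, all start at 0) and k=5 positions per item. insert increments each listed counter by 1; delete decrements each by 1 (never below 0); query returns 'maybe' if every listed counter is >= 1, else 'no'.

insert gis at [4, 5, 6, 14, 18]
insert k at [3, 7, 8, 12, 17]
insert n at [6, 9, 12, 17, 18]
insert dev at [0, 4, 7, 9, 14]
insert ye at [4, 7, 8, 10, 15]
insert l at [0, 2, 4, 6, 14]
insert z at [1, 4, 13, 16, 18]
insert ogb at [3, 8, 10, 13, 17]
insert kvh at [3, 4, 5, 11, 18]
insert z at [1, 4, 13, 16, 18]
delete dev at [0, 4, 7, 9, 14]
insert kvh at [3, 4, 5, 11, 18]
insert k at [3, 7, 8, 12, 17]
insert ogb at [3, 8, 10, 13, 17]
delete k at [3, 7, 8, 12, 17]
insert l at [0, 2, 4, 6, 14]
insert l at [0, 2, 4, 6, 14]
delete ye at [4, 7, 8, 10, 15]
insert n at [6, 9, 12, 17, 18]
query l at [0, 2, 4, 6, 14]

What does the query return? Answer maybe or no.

Step 1: insert gis at [4, 5, 6, 14, 18] -> counters=[0,0,0,0,1,1,1,0,0,0,0,0,0,0,1,0,0,0,1]
Step 2: insert k at [3, 7, 8, 12, 17] -> counters=[0,0,0,1,1,1,1,1,1,0,0,0,1,0,1,0,0,1,1]
Step 3: insert n at [6, 9, 12, 17, 18] -> counters=[0,0,0,1,1,1,2,1,1,1,0,0,2,0,1,0,0,2,2]
Step 4: insert dev at [0, 4, 7, 9, 14] -> counters=[1,0,0,1,2,1,2,2,1,2,0,0,2,0,2,0,0,2,2]
Step 5: insert ye at [4, 7, 8, 10, 15] -> counters=[1,0,0,1,3,1,2,3,2,2,1,0,2,0,2,1,0,2,2]
Step 6: insert l at [0, 2, 4, 6, 14] -> counters=[2,0,1,1,4,1,3,3,2,2,1,0,2,0,3,1,0,2,2]
Step 7: insert z at [1, 4, 13, 16, 18] -> counters=[2,1,1,1,5,1,3,3,2,2,1,0,2,1,3,1,1,2,3]
Step 8: insert ogb at [3, 8, 10, 13, 17] -> counters=[2,1,1,2,5,1,3,3,3,2,2,0,2,2,3,1,1,3,3]
Step 9: insert kvh at [3, 4, 5, 11, 18] -> counters=[2,1,1,3,6,2,3,3,3,2,2,1,2,2,3,1,1,3,4]
Step 10: insert z at [1, 4, 13, 16, 18] -> counters=[2,2,1,3,7,2,3,3,3,2,2,1,2,3,3,1,2,3,5]
Step 11: delete dev at [0, 4, 7, 9, 14] -> counters=[1,2,1,3,6,2,3,2,3,1,2,1,2,3,2,1,2,3,5]
Step 12: insert kvh at [3, 4, 5, 11, 18] -> counters=[1,2,1,4,7,3,3,2,3,1,2,2,2,3,2,1,2,3,6]
Step 13: insert k at [3, 7, 8, 12, 17] -> counters=[1,2,1,5,7,3,3,3,4,1,2,2,3,3,2,1,2,4,6]
Step 14: insert ogb at [3, 8, 10, 13, 17] -> counters=[1,2,1,6,7,3,3,3,5,1,3,2,3,4,2,1,2,5,6]
Step 15: delete k at [3, 7, 8, 12, 17] -> counters=[1,2,1,5,7,3,3,2,4,1,3,2,2,4,2,1,2,4,6]
Step 16: insert l at [0, 2, 4, 6, 14] -> counters=[2,2,2,5,8,3,4,2,4,1,3,2,2,4,3,1,2,4,6]
Step 17: insert l at [0, 2, 4, 6, 14] -> counters=[3,2,3,5,9,3,5,2,4,1,3,2,2,4,4,1,2,4,6]
Step 18: delete ye at [4, 7, 8, 10, 15] -> counters=[3,2,3,5,8,3,5,1,3,1,2,2,2,4,4,0,2,4,6]
Step 19: insert n at [6, 9, 12, 17, 18] -> counters=[3,2,3,5,8,3,6,1,3,2,2,2,3,4,4,0,2,5,7]
Query l: check counters[0]=3 counters[2]=3 counters[4]=8 counters[6]=6 counters[14]=4 -> maybe

Answer: maybe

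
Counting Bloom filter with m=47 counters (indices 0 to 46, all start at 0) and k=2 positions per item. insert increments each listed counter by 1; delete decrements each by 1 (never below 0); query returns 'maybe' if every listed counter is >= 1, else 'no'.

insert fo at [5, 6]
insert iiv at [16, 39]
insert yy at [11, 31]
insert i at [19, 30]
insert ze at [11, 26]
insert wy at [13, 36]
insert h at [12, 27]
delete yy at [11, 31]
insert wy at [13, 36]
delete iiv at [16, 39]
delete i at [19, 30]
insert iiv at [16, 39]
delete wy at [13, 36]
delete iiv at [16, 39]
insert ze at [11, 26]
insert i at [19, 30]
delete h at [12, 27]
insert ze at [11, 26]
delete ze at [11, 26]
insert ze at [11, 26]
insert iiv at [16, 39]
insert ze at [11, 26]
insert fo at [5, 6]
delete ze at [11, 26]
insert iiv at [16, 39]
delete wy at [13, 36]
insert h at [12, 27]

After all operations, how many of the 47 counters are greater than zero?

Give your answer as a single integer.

Step 1: insert fo at [5, 6] -> counters=[0,0,0,0,0,1,1,0,0,0,0,0,0,0,0,0,0,0,0,0,0,0,0,0,0,0,0,0,0,0,0,0,0,0,0,0,0,0,0,0,0,0,0,0,0,0,0]
Step 2: insert iiv at [16, 39] -> counters=[0,0,0,0,0,1,1,0,0,0,0,0,0,0,0,0,1,0,0,0,0,0,0,0,0,0,0,0,0,0,0,0,0,0,0,0,0,0,0,1,0,0,0,0,0,0,0]
Step 3: insert yy at [11, 31] -> counters=[0,0,0,0,0,1,1,0,0,0,0,1,0,0,0,0,1,0,0,0,0,0,0,0,0,0,0,0,0,0,0,1,0,0,0,0,0,0,0,1,0,0,0,0,0,0,0]
Step 4: insert i at [19, 30] -> counters=[0,0,0,0,0,1,1,0,0,0,0,1,0,0,0,0,1,0,0,1,0,0,0,0,0,0,0,0,0,0,1,1,0,0,0,0,0,0,0,1,0,0,0,0,0,0,0]
Step 5: insert ze at [11, 26] -> counters=[0,0,0,0,0,1,1,0,0,0,0,2,0,0,0,0,1,0,0,1,0,0,0,0,0,0,1,0,0,0,1,1,0,0,0,0,0,0,0,1,0,0,0,0,0,0,0]
Step 6: insert wy at [13, 36] -> counters=[0,0,0,0,0,1,1,0,0,0,0,2,0,1,0,0,1,0,0,1,0,0,0,0,0,0,1,0,0,0,1,1,0,0,0,0,1,0,0,1,0,0,0,0,0,0,0]
Step 7: insert h at [12, 27] -> counters=[0,0,0,0,0,1,1,0,0,0,0,2,1,1,0,0,1,0,0,1,0,0,0,0,0,0,1,1,0,0,1,1,0,0,0,0,1,0,0,1,0,0,0,0,0,0,0]
Step 8: delete yy at [11, 31] -> counters=[0,0,0,0,0,1,1,0,0,0,0,1,1,1,0,0,1,0,0,1,0,0,0,0,0,0,1,1,0,0,1,0,0,0,0,0,1,0,0,1,0,0,0,0,0,0,0]
Step 9: insert wy at [13, 36] -> counters=[0,0,0,0,0,1,1,0,0,0,0,1,1,2,0,0,1,0,0,1,0,0,0,0,0,0,1,1,0,0,1,0,0,0,0,0,2,0,0,1,0,0,0,0,0,0,0]
Step 10: delete iiv at [16, 39] -> counters=[0,0,0,0,0,1,1,0,0,0,0,1,1,2,0,0,0,0,0,1,0,0,0,0,0,0,1,1,0,0,1,0,0,0,0,0,2,0,0,0,0,0,0,0,0,0,0]
Step 11: delete i at [19, 30] -> counters=[0,0,0,0,0,1,1,0,0,0,0,1,1,2,0,0,0,0,0,0,0,0,0,0,0,0,1,1,0,0,0,0,0,0,0,0,2,0,0,0,0,0,0,0,0,0,0]
Step 12: insert iiv at [16, 39] -> counters=[0,0,0,0,0,1,1,0,0,0,0,1,1,2,0,0,1,0,0,0,0,0,0,0,0,0,1,1,0,0,0,0,0,0,0,0,2,0,0,1,0,0,0,0,0,0,0]
Step 13: delete wy at [13, 36] -> counters=[0,0,0,0,0,1,1,0,0,0,0,1,1,1,0,0,1,0,0,0,0,0,0,0,0,0,1,1,0,0,0,0,0,0,0,0,1,0,0,1,0,0,0,0,0,0,0]
Step 14: delete iiv at [16, 39] -> counters=[0,0,0,0,0,1,1,0,0,0,0,1,1,1,0,0,0,0,0,0,0,0,0,0,0,0,1,1,0,0,0,0,0,0,0,0,1,0,0,0,0,0,0,0,0,0,0]
Step 15: insert ze at [11, 26] -> counters=[0,0,0,0,0,1,1,0,0,0,0,2,1,1,0,0,0,0,0,0,0,0,0,0,0,0,2,1,0,0,0,0,0,0,0,0,1,0,0,0,0,0,0,0,0,0,0]
Step 16: insert i at [19, 30] -> counters=[0,0,0,0,0,1,1,0,0,0,0,2,1,1,0,0,0,0,0,1,0,0,0,0,0,0,2,1,0,0,1,0,0,0,0,0,1,0,0,0,0,0,0,0,0,0,0]
Step 17: delete h at [12, 27] -> counters=[0,0,0,0,0,1,1,0,0,0,0,2,0,1,0,0,0,0,0,1,0,0,0,0,0,0,2,0,0,0,1,0,0,0,0,0,1,0,0,0,0,0,0,0,0,0,0]
Step 18: insert ze at [11, 26] -> counters=[0,0,0,0,0,1,1,0,0,0,0,3,0,1,0,0,0,0,0,1,0,0,0,0,0,0,3,0,0,0,1,0,0,0,0,0,1,0,0,0,0,0,0,0,0,0,0]
Step 19: delete ze at [11, 26] -> counters=[0,0,0,0,0,1,1,0,0,0,0,2,0,1,0,0,0,0,0,1,0,0,0,0,0,0,2,0,0,0,1,0,0,0,0,0,1,0,0,0,0,0,0,0,0,0,0]
Step 20: insert ze at [11, 26] -> counters=[0,0,0,0,0,1,1,0,0,0,0,3,0,1,0,0,0,0,0,1,0,0,0,0,0,0,3,0,0,0,1,0,0,0,0,0,1,0,0,0,0,0,0,0,0,0,0]
Step 21: insert iiv at [16, 39] -> counters=[0,0,0,0,0,1,1,0,0,0,0,3,0,1,0,0,1,0,0,1,0,0,0,0,0,0,3,0,0,0,1,0,0,0,0,0,1,0,0,1,0,0,0,0,0,0,0]
Step 22: insert ze at [11, 26] -> counters=[0,0,0,0,0,1,1,0,0,0,0,4,0,1,0,0,1,0,0,1,0,0,0,0,0,0,4,0,0,0,1,0,0,0,0,0,1,0,0,1,0,0,0,0,0,0,0]
Step 23: insert fo at [5, 6] -> counters=[0,0,0,0,0,2,2,0,0,0,0,4,0,1,0,0,1,0,0,1,0,0,0,0,0,0,4,0,0,0,1,0,0,0,0,0,1,0,0,1,0,0,0,0,0,0,0]
Step 24: delete ze at [11, 26] -> counters=[0,0,0,0,0,2,2,0,0,0,0,3,0,1,0,0,1,0,0,1,0,0,0,0,0,0,3,0,0,0,1,0,0,0,0,0,1,0,0,1,0,0,0,0,0,0,0]
Step 25: insert iiv at [16, 39] -> counters=[0,0,0,0,0,2,2,0,0,0,0,3,0,1,0,0,2,0,0,1,0,0,0,0,0,0,3,0,0,0,1,0,0,0,0,0,1,0,0,2,0,0,0,0,0,0,0]
Step 26: delete wy at [13, 36] -> counters=[0,0,0,0,0,2,2,0,0,0,0,3,0,0,0,0,2,0,0,1,0,0,0,0,0,0,3,0,0,0,1,0,0,0,0,0,0,0,0,2,0,0,0,0,0,0,0]
Step 27: insert h at [12, 27] -> counters=[0,0,0,0,0,2,2,0,0,0,0,3,1,0,0,0,2,0,0,1,0,0,0,0,0,0,3,1,0,0,1,0,0,0,0,0,0,0,0,2,0,0,0,0,0,0,0]
Final counters=[0,0,0,0,0,2,2,0,0,0,0,3,1,0,0,0,2,0,0,1,0,0,0,0,0,0,3,1,0,0,1,0,0,0,0,0,0,0,0,2,0,0,0,0,0,0,0] -> 10 nonzero

Answer: 10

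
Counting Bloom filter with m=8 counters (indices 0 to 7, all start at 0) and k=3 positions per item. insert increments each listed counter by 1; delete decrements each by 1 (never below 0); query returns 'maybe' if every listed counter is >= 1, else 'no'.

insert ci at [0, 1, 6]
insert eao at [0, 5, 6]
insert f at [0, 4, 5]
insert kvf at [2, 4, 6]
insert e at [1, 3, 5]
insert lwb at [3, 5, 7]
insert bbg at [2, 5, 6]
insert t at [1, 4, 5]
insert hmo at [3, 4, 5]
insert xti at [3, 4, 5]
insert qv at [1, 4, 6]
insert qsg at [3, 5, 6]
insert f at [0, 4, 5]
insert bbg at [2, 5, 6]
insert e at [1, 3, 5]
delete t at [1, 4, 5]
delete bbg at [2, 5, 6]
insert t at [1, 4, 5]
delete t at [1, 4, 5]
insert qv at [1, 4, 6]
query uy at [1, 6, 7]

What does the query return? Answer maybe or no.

Answer: maybe

Derivation:
Step 1: insert ci at [0, 1, 6] -> counters=[1,1,0,0,0,0,1,0]
Step 2: insert eao at [0, 5, 6] -> counters=[2,1,0,0,0,1,2,0]
Step 3: insert f at [0, 4, 5] -> counters=[3,1,0,0,1,2,2,0]
Step 4: insert kvf at [2, 4, 6] -> counters=[3,1,1,0,2,2,3,0]
Step 5: insert e at [1, 3, 5] -> counters=[3,2,1,1,2,3,3,0]
Step 6: insert lwb at [3, 5, 7] -> counters=[3,2,1,2,2,4,3,1]
Step 7: insert bbg at [2, 5, 6] -> counters=[3,2,2,2,2,5,4,1]
Step 8: insert t at [1, 4, 5] -> counters=[3,3,2,2,3,6,4,1]
Step 9: insert hmo at [3, 4, 5] -> counters=[3,3,2,3,4,7,4,1]
Step 10: insert xti at [3, 4, 5] -> counters=[3,3,2,4,5,8,4,1]
Step 11: insert qv at [1, 4, 6] -> counters=[3,4,2,4,6,8,5,1]
Step 12: insert qsg at [3, 5, 6] -> counters=[3,4,2,5,6,9,6,1]
Step 13: insert f at [0, 4, 5] -> counters=[4,4,2,5,7,10,6,1]
Step 14: insert bbg at [2, 5, 6] -> counters=[4,4,3,5,7,11,7,1]
Step 15: insert e at [1, 3, 5] -> counters=[4,5,3,6,7,12,7,1]
Step 16: delete t at [1, 4, 5] -> counters=[4,4,3,6,6,11,7,1]
Step 17: delete bbg at [2, 5, 6] -> counters=[4,4,2,6,6,10,6,1]
Step 18: insert t at [1, 4, 5] -> counters=[4,5,2,6,7,11,6,1]
Step 19: delete t at [1, 4, 5] -> counters=[4,4,2,6,6,10,6,1]
Step 20: insert qv at [1, 4, 6] -> counters=[4,5,2,6,7,10,7,1]
Query uy: check counters[1]=5 counters[6]=7 counters[7]=1 -> maybe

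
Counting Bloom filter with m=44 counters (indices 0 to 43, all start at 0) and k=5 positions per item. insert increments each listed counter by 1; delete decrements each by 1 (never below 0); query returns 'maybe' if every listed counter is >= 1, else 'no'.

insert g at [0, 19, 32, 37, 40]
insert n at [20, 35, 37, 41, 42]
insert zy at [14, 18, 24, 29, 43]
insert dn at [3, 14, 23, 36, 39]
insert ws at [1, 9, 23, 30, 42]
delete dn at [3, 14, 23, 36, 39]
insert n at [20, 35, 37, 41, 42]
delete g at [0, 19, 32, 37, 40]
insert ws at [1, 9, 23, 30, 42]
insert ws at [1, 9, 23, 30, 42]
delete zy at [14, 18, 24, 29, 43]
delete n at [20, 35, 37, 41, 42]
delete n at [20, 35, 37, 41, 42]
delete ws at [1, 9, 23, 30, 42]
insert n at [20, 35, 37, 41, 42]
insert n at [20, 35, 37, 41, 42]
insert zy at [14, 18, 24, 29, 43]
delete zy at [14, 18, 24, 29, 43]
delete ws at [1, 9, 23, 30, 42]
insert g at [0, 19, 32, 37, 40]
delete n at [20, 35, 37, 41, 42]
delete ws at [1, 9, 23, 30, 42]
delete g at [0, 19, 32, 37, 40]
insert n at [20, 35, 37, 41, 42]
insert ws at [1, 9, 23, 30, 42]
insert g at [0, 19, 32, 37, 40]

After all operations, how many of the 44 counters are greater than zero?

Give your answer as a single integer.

Step 1: insert g at [0, 19, 32, 37, 40] -> counters=[1,0,0,0,0,0,0,0,0,0,0,0,0,0,0,0,0,0,0,1,0,0,0,0,0,0,0,0,0,0,0,0,1,0,0,0,0,1,0,0,1,0,0,0]
Step 2: insert n at [20, 35, 37, 41, 42] -> counters=[1,0,0,0,0,0,0,0,0,0,0,0,0,0,0,0,0,0,0,1,1,0,0,0,0,0,0,0,0,0,0,0,1,0,0,1,0,2,0,0,1,1,1,0]
Step 3: insert zy at [14, 18, 24, 29, 43] -> counters=[1,0,0,0,0,0,0,0,0,0,0,0,0,0,1,0,0,0,1,1,1,0,0,0,1,0,0,0,0,1,0,0,1,0,0,1,0,2,0,0,1,1,1,1]
Step 4: insert dn at [3, 14, 23, 36, 39] -> counters=[1,0,0,1,0,0,0,0,0,0,0,0,0,0,2,0,0,0,1,1,1,0,0,1,1,0,0,0,0,1,0,0,1,0,0,1,1,2,0,1,1,1,1,1]
Step 5: insert ws at [1, 9, 23, 30, 42] -> counters=[1,1,0,1,0,0,0,0,0,1,0,0,0,0,2,0,0,0,1,1,1,0,0,2,1,0,0,0,0,1,1,0,1,0,0,1,1,2,0,1,1,1,2,1]
Step 6: delete dn at [3, 14, 23, 36, 39] -> counters=[1,1,0,0,0,0,0,0,0,1,0,0,0,0,1,0,0,0,1,1,1,0,0,1,1,0,0,0,0,1,1,0,1,0,0,1,0,2,0,0,1,1,2,1]
Step 7: insert n at [20, 35, 37, 41, 42] -> counters=[1,1,0,0,0,0,0,0,0,1,0,0,0,0,1,0,0,0,1,1,2,0,0,1,1,0,0,0,0,1,1,0,1,0,0,2,0,3,0,0,1,2,3,1]
Step 8: delete g at [0, 19, 32, 37, 40] -> counters=[0,1,0,0,0,0,0,0,0,1,0,0,0,0,1,0,0,0,1,0,2,0,0,1,1,0,0,0,0,1,1,0,0,0,0,2,0,2,0,0,0,2,3,1]
Step 9: insert ws at [1, 9, 23, 30, 42] -> counters=[0,2,0,0,0,0,0,0,0,2,0,0,0,0,1,0,0,0,1,0,2,0,0,2,1,0,0,0,0,1,2,0,0,0,0,2,0,2,0,0,0,2,4,1]
Step 10: insert ws at [1, 9, 23, 30, 42] -> counters=[0,3,0,0,0,0,0,0,0,3,0,0,0,0,1,0,0,0,1,0,2,0,0,3,1,0,0,0,0,1,3,0,0,0,0,2,0,2,0,0,0,2,5,1]
Step 11: delete zy at [14, 18, 24, 29, 43] -> counters=[0,3,0,0,0,0,0,0,0,3,0,0,0,0,0,0,0,0,0,0,2,0,0,3,0,0,0,0,0,0,3,0,0,0,0,2,0,2,0,0,0,2,5,0]
Step 12: delete n at [20, 35, 37, 41, 42] -> counters=[0,3,0,0,0,0,0,0,0,3,0,0,0,0,0,0,0,0,0,0,1,0,0,3,0,0,0,0,0,0,3,0,0,0,0,1,0,1,0,0,0,1,4,0]
Step 13: delete n at [20, 35, 37, 41, 42] -> counters=[0,3,0,0,0,0,0,0,0,3,0,0,0,0,0,0,0,0,0,0,0,0,0,3,0,0,0,0,0,0,3,0,0,0,0,0,0,0,0,0,0,0,3,0]
Step 14: delete ws at [1, 9, 23, 30, 42] -> counters=[0,2,0,0,0,0,0,0,0,2,0,0,0,0,0,0,0,0,0,0,0,0,0,2,0,0,0,0,0,0,2,0,0,0,0,0,0,0,0,0,0,0,2,0]
Step 15: insert n at [20, 35, 37, 41, 42] -> counters=[0,2,0,0,0,0,0,0,0,2,0,0,0,0,0,0,0,0,0,0,1,0,0,2,0,0,0,0,0,0,2,0,0,0,0,1,0,1,0,0,0,1,3,0]
Step 16: insert n at [20, 35, 37, 41, 42] -> counters=[0,2,0,0,0,0,0,0,0,2,0,0,0,0,0,0,0,0,0,0,2,0,0,2,0,0,0,0,0,0,2,0,0,0,0,2,0,2,0,0,0,2,4,0]
Step 17: insert zy at [14, 18, 24, 29, 43] -> counters=[0,2,0,0,0,0,0,0,0,2,0,0,0,0,1,0,0,0,1,0,2,0,0,2,1,0,0,0,0,1,2,0,0,0,0,2,0,2,0,0,0,2,4,1]
Step 18: delete zy at [14, 18, 24, 29, 43] -> counters=[0,2,0,0,0,0,0,0,0,2,0,0,0,0,0,0,0,0,0,0,2,0,0,2,0,0,0,0,0,0,2,0,0,0,0,2,0,2,0,0,0,2,4,0]
Step 19: delete ws at [1, 9, 23, 30, 42] -> counters=[0,1,0,0,0,0,0,0,0,1,0,0,0,0,0,0,0,0,0,0,2,0,0,1,0,0,0,0,0,0,1,0,0,0,0,2,0,2,0,0,0,2,3,0]
Step 20: insert g at [0, 19, 32, 37, 40] -> counters=[1,1,0,0,0,0,0,0,0,1,0,0,0,0,0,0,0,0,0,1,2,0,0,1,0,0,0,0,0,0,1,0,1,0,0,2,0,3,0,0,1,2,3,0]
Step 21: delete n at [20, 35, 37, 41, 42] -> counters=[1,1,0,0,0,0,0,0,0,1,0,0,0,0,0,0,0,0,0,1,1,0,0,1,0,0,0,0,0,0,1,0,1,0,0,1,0,2,0,0,1,1,2,0]
Step 22: delete ws at [1, 9, 23, 30, 42] -> counters=[1,0,0,0,0,0,0,0,0,0,0,0,0,0,0,0,0,0,0,1,1,0,0,0,0,0,0,0,0,0,0,0,1,0,0,1,0,2,0,0,1,1,1,0]
Step 23: delete g at [0, 19, 32, 37, 40] -> counters=[0,0,0,0,0,0,0,0,0,0,0,0,0,0,0,0,0,0,0,0,1,0,0,0,0,0,0,0,0,0,0,0,0,0,0,1,0,1,0,0,0,1,1,0]
Step 24: insert n at [20, 35, 37, 41, 42] -> counters=[0,0,0,0,0,0,0,0,0,0,0,0,0,0,0,0,0,0,0,0,2,0,0,0,0,0,0,0,0,0,0,0,0,0,0,2,0,2,0,0,0,2,2,0]
Step 25: insert ws at [1, 9, 23, 30, 42] -> counters=[0,1,0,0,0,0,0,0,0,1,0,0,0,0,0,0,0,0,0,0,2,0,0,1,0,0,0,0,0,0,1,0,0,0,0,2,0,2,0,0,0,2,3,0]
Step 26: insert g at [0, 19, 32, 37, 40] -> counters=[1,1,0,0,0,0,0,0,0,1,0,0,0,0,0,0,0,0,0,1,2,0,0,1,0,0,0,0,0,0,1,0,1,0,0,2,0,3,0,0,1,2,3,0]
Final counters=[1,1,0,0,0,0,0,0,0,1,0,0,0,0,0,0,0,0,0,1,2,0,0,1,0,0,0,0,0,0,1,0,1,0,0,2,0,3,0,0,1,2,3,0] -> 13 nonzero

Answer: 13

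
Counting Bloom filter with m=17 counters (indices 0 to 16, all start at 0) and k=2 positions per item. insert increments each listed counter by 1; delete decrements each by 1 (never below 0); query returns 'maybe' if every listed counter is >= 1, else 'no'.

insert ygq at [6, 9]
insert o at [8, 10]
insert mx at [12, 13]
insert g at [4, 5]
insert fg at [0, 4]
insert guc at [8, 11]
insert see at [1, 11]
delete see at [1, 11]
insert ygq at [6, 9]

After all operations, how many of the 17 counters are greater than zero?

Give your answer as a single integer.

Step 1: insert ygq at [6, 9] -> counters=[0,0,0,0,0,0,1,0,0,1,0,0,0,0,0,0,0]
Step 2: insert o at [8, 10] -> counters=[0,0,0,0,0,0,1,0,1,1,1,0,0,0,0,0,0]
Step 3: insert mx at [12, 13] -> counters=[0,0,0,0,0,0,1,0,1,1,1,0,1,1,0,0,0]
Step 4: insert g at [4, 5] -> counters=[0,0,0,0,1,1,1,0,1,1,1,0,1,1,0,0,0]
Step 5: insert fg at [0, 4] -> counters=[1,0,0,0,2,1,1,0,1,1,1,0,1,1,0,0,0]
Step 6: insert guc at [8, 11] -> counters=[1,0,0,0,2,1,1,0,2,1,1,1,1,1,0,0,0]
Step 7: insert see at [1, 11] -> counters=[1,1,0,0,2,1,1,0,2,1,1,2,1,1,0,0,0]
Step 8: delete see at [1, 11] -> counters=[1,0,0,0,2,1,1,0,2,1,1,1,1,1,0,0,0]
Step 9: insert ygq at [6, 9] -> counters=[1,0,0,0,2,1,2,0,2,2,1,1,1,1,0,0,0]
Final counters=[1,0,0,0,2,1,2,0,2,2,1,1,1,1,0,0,0] -> 10 nonzero

Answer: 10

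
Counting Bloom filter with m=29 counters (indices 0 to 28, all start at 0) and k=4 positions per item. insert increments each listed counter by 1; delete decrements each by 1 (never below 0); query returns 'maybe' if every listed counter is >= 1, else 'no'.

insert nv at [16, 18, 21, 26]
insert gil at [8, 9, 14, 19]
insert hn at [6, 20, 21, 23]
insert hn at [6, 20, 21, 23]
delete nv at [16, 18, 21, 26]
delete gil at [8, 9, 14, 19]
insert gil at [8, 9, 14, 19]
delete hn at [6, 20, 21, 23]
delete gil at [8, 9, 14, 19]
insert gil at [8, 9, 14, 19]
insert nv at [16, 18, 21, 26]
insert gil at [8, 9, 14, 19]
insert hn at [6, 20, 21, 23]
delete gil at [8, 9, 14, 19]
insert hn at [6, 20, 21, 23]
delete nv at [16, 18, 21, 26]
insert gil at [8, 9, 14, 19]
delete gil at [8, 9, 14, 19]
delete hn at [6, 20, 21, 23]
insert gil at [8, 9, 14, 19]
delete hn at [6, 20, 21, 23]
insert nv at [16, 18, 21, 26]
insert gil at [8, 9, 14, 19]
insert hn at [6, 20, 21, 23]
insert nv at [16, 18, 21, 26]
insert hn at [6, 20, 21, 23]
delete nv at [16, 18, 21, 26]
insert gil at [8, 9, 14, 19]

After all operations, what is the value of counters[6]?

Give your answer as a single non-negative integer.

Step 1: insert nv at [16, 18, 21, 26] -> counters=[0,0,0,0,0,0,0,0,0,0,0,0,0,0,0,0,1,0,1,0,0,1,0,0,0,0,1,0,0]
Step 2: insert gil at [8, 9, 14, 19] -> counters=[0,0,0,0,0,0,0,0,1,1,0,0,0,0,1,0,1,0,1,1,0,1,0,0,0,0,1,0,0]
Step 3: insert hn at [6, 20, 21, 23] -> counters=[0,0,0,0,0,0,1,0,1,1,0,0,0,0,1,0,1,0,1,1,1,2,0,1,0,0,1,0,0]
Step 4: insert hn at [6, 20, 21, 23] -> counters=[0,0,0,0,0,0,2,0,1,1,0,0,0,0,1,0,1,0,1,1,2,3,0,2,0,0,1,0,0]
Step 5: delete nv at [16, 18, 21, 26] -> counters=[0,0,0,0,0,0,2,0,1,1,0,0,0,0,1,0,0,0,0,1,2,2,0,2,0,0,0,0,0]
Step 6: delete gil at [8, 9, 14, 19] -> counters=[0,0,0,0,0,0,2,0,0,0,0,0,0,0,0,0,0,0,0,0,2,2,0,2,0,0,0,0,0]
Step 7: insert gil at [8, 9, 14, 19] -> counters=[0,0,0,0,0,0,2,0,1,1,0,0,0,0,1,0,0,0,0,1,2,2,0,2,0,0,0,0,0]
Step 8: delete hn at [6, 20, 21, 23] -> counters=[0,0,0,0,0,0,1,0,1,1,0,0,0,0,1,0,0,0,0,1,1,1,0,1,0,0,0,0,0]
Step 9: delete gil at [8, 9, 14, 19] -> counters=[0,0,0,0,0,0,1,0,0,0,0,0,0,0,0,0,0,0,0,0,1,1,0,1,0,0,0,0,0]
Step 10: insert gil at [8, 9, 14, 19] -> counters=[0,0,0,0,0,0,1,0,1,1,0,0,0,0,1,0,0,0,0,1,1,1,0,1,0,0,0,0,0]
Step 11: insert nv at [16, 18, 21, 26] -> counters=[0,0,0,0,0,0,1,0,1,1,0,0,0,0,1,0,1,0,1,1,1,2,0,1,0,0,1,0,0]
Step 12: insert gil at [8, 9, 14, 19] -> counters=[0,0,0,0,0,0,1,0,2,2,0,0,0,0,2,0,1,0,1,2,1,2,0,1,0,0,1,0,0]
Step 13: insert hn at [6, 20, 21, 23] -> counters=[0,0,0,0,0,0,2,0,2,2,0,0,0,0,2,0,1,0,1,2,2,3,0,2,0,0,1,0,0]
Step 14: delete gil at [8, 9, 14, 19] -> counters=[0,0,0,0,0,0,2,0,1,1,0,0,0,0,1,0,1,0,1,1,2,3,0,2,0,0,1,0,0]
Step 15: insert hn at [6, 20, 21, 23] -> counters=[0,0,0,0,0,0,3,0,1,1,0,0,0,0,1,0,1,0,1,1,3,4,0,3,0,0,1,0,0]
Step 16: delete nv at [16, 18, 21, 26] -> counters=[0,0,0,0,0,0,3,0,1,1,0,0,0,0,1,0,0,0,0,1,3,3,0,3,0,0,0,0,0]
Step 17: insert gil at [8, 9, 14, 19] -> counters=[0,0,0,0,0,0,3,0,2,2,0,0,0,0,2,0,0,0,0,2,3,3,0,3,0,0,0,0,0]
Step 18: delete gil at [8, 9, 14, 19] -> counters=[0,0,0,0,0,0,3,0,1,1,0,0,0,0,1,0,0,0,0,1,3,3,0,3,0,0,0,0,0]
Step 19: delete hn at [6, 20, 21, 23] -> counters=[0,0,0,0,0,0,2,0,1,1,0,0,0,0,1,0,0,0,0,1,2,2,0,2,0,0,0,0,0]
Step 20: insert gil at [8, 9, 14, 19] -> counters=[0,0,0,0,0,0,2,0,2,2,0,0,0,0,2,0,0,0,0,2,2,2,0,2,0,0,0,0,0]
Step 21: delete hn at [6, 20, 21, 23] -> counters=[0,0,0,0,0,0,1,0,2,2,0,0,0,0,2,0,0,0,0,2,1,1,0,1,0,0,0,0,0]
Step 22: insert nv at [16, 18, 21, 26] -> counters=[0,0,0,0,0,0,1,0,2,2,0,0,0,0,2,0,1,0,1,2,1,2,0,1,0,0,1,0,0]
Step 23: insert gil at [8, 9, 14, 19] -> counters=[0,0,0,0,0,0,1,0,3,3,0,0,0,0,3,0,1,0,1,3,1,2,0,1,0,0,1,0,0]
Step 24: insert hn at [6, 20, 21, 23] -> counters=[0,0,0,0,0,0,2,0,3,3,0,0,0,0,3,0,1,0,1,3,2,3,0,2,0,0,1,0,0]
Step 25: insert nv at [16, 18, 21, 26] -> counters=[0,0,0,0,0,0,2,0,3,3,0,0,0,0,3,0,2,0,2,3,2,4,0,2,0,0,2,0,0]
Step 26: insert hn at [6, 20, 21, 23] -> counters=[0,0,0,0,0,0,3,0,3,3,0,0,0,0,3,0,2,0,2,3,3,5,0,3,0,0,2,0,0]
Step 27: delete nv at [16, 18, 21, 26] -> counters=[0,0,0,0,0,0,3,0,3,3,0,0,0,0,3,0,1,0,1,3,3,4,0,3,0,0,1,0,0]
Step 28: insert gil at [8, 9, 14, 19] -> counters=[0,0,0,0,0,0,3,0,4,4,0,0,0,0,4,0,1,0,1,4,3,4,0,3,0,0,1,0,0]
Final counters=[0,0,0,0,0,0,3,0,4,4,0,0,0,0,4,0,1,0,1,4,3,4,0,3,0,0,1,0,0] -> counters[6]=3

Answer: 3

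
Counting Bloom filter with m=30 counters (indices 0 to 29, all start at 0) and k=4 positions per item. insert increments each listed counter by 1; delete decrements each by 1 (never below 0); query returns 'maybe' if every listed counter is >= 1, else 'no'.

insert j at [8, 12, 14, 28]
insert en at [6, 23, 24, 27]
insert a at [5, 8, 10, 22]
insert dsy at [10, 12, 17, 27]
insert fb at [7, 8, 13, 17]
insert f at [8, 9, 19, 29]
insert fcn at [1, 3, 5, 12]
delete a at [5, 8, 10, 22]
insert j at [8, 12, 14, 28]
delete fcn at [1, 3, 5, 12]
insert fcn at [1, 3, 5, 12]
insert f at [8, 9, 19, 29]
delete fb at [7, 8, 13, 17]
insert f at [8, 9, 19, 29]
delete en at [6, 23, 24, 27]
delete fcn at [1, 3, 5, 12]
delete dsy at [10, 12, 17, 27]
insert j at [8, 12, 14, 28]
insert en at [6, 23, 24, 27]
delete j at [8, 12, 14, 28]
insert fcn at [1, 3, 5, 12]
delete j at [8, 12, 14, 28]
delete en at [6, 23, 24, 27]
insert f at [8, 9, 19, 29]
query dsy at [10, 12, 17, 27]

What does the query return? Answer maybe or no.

Step 1: insert j at [8, 12, 14, 28] -> counters=[0,0,0,0,0,0,0,0,1,0,0,0,1,0,1,0,0,0,0,0,0,0,0,0,0,0,0,0,1,0]
Step 2: insert en at [6, 23, 24, 27] -> counters=[0,0,0,0,0,0,1,0,1,0,0,0,1,0,1,0,0,0,0,0,0,0,0,1,1,0,0,1,1,0]
Step 3: insert a at [5, 8, 10, 22] -> counters=[0,0,0,0,0,1,1,0,2,0,1,0,1,0,1,0,0,0,0,0,0,0,1,1,1,0,0,1,1,0]
Step 4: insert dsy at [10, 12, 17, 27] -> counters=[0,0,0,0,0,1,1,0,2,0,2,0,2,0,1,0,0,1,0,0,0,0,1,1,1,0,0,2,1,0]
Step 5: insert fb at [7, 8, 13, 17] -> counters=[0,0,0,0,0,1,1,1,3,0,2,0,2,1,1,0,0,2,0,0,0,0,1,1,1,0,0,2,1,0]
Step 6: insert f at [8, 9, 19, 29] -> counters=[0,0,0,0,0,1,1,1,4,1,2,0,2,1,1,0,0,2,0,1,0,0,1,1,1,0,0,2,1,1]
Step 7: insert fcn at [1, 3, 5, 12] -> counters=[0,1,0,1,0,2,1,1,4,1,2,0,3,1,1,0,0,2,0,1,0,0,1,1,1,0,0,2,1,1]
Step 8: delete a at [5, 8, 10, 22] -> counters=[0,1,0,1,0,1,1,1,3,1,1,0,3,1,1,0,0,2,0,1,0,0,0,1,1,0,0,2,1,1]
Step 9: insert j at [8, 12, 14, 28] -> counters=[0,1,0,1,0,1,1,1,4,1,1,0,4,1,2,0,0,2,0,1,0,0,0,1,1,0,0,2,2,1]
Step 10: delete fcn at [1, 3, 5, 12] -> counters=[0,0,0,0,0,0,1,1,4,1,1,0,3,1,2,0,0,2,0,1,0,0,0,1,1,0,0,2,2,1]
Step 11: insert fcn at [1, 3, 5, 12] -> counters=[0,1,0,1,0,1,1,1,4,1,1,0,4,1,2,0,0,2,0,1,0,0,0,1,1,0,0,2,2,1]
Step 12: insert f at [8, 9, 19, 29] -> counters=[0,1,0,1,0,1,1,1,5,2,1,0,4,1,2,0,0,2,0,2,0,0,0,1,1,0,0,2,2,2]
Step 13: delete fb at [7, 8, 13, 17] -> counters=[0,1,0,1,0,1,1,0,4,2,1,0,4,0,2,0,0,1,0,2,0,0,0,1,1,0,0,2,2,2]
Step 14: insert f at [8, 9, 19, 29] -> counters=[0,1,0,1,0,1,1,0,5,3,1,0,4,0,2,0,0,1,0,3,0,0,0,1,1,0,0,2,2,3]
Step 15: delete en at [6, 23, 24, 27] -> counters=[0,1,0,1,0,1,0,0,5,3,1,0,4,0,2,0,0,1,0,3,0,0,0,0,0,0,0,1,2,3]
Step 16: delete fcn at [1, 3, 5, 12] -> counters=[0,0,0,0,0,0,0,0,5,3,1,0,3,0,2,0,0,1,0,3,0,0,0,0,0,0,0,1,2,3]
Step 17: delete dsy at [10, 12, 17, 27] -> counters=[0,0,0,0,0,0,0,0,5,3,0,0,2,0,2,0,0,0,0,3,0,0,0,0,0,0,0,0,2,3]
Step 18: insert j at [8, 12, 14, 28] -> counters=[0,0,0,0,0,0,0,0,6,3,0,0,3,0,3,0,0,0,0,3,0,0,0,0,0,0,0,0,3,3]
Step 19: insert en at [6, 23, 24, 27] -> counters=[0,0,0,0,0,0,1,0,6,3,0,0,3,0,3,0,0,0,0,3,0,0,0,1,1,0,0,1,3,3]
Step 20: delete j at [8, 12, 14, 28] -> counters=[0,0,0,0,0,0,1,0,5,3,0,0,2,0,2,0,0,0,0,3,0,0,0,1,1,0,0,1,2,3]
Step 21: insert fcn at [1, 3, 5, 12] -> counters=[0,1,0,1,0,1,1,0,5,3,0,0,3,0,2,0,0,0,0,3,0,0,0,1,1,0,0,1,2,3]
Step 22: delete j at [8, 12, 14, 28] -> counters=[0,1,0,1,0,1,1,0,4,3,0,0,2,0,1,0,0,0,0,3,0,0,0,1,1,0,0,1,1,3]
Step 23: delete en at [6, 23, 24, 27] -> counters=[0,1,0,1,0,1,0,0,4,3,0,0,2,0,1,0,0,0,0,3,0,0,0,0,0,0,0,0,1,3]
Step 24: insert f at [8, 9, 19, 29] -> counters=[0,1,0,1,0,1,0,0,5,4,0,0,2,0,1,0,0,0,0,4,0,0,0,0,0,0,0,0,1,4]
Query dsy: check counters[10]=0 counters[12]=2 counters[17]=0 counters[27]=0 -> no

Answer: no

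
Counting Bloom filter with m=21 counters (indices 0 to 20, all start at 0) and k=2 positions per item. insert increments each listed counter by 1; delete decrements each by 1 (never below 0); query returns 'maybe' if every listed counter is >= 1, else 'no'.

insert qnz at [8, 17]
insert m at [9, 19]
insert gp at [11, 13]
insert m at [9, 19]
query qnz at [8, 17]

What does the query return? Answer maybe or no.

Answer: maybe

Derivation:
Step 1: insert qnz at [8, 17] -> counters=[0,0,0,0,0,0,0,0,1,0,0,0,0,0,0,0,0,1,0,0,0]
Step 2: insert m at [9, 19] -> counters=[0,0,0,0,0,0,0,0,1,1,0,0,0,0,0,0,0,1,0,1,0]
Step 3: insert gp at [11, 13] -> counters=[0,0,0,0,0,0,0,0,1,1,0,1,0,1,0,0,0,1,0,1,0]
Step 4: insert m at [9, 19] -> counters=[0,0,0,0,0,0,0,0,1,2,0,1,0,1,0,0,0,1,0,2,0]
Query qnz: check counters[8]=1 counters[17]=1 -> maybe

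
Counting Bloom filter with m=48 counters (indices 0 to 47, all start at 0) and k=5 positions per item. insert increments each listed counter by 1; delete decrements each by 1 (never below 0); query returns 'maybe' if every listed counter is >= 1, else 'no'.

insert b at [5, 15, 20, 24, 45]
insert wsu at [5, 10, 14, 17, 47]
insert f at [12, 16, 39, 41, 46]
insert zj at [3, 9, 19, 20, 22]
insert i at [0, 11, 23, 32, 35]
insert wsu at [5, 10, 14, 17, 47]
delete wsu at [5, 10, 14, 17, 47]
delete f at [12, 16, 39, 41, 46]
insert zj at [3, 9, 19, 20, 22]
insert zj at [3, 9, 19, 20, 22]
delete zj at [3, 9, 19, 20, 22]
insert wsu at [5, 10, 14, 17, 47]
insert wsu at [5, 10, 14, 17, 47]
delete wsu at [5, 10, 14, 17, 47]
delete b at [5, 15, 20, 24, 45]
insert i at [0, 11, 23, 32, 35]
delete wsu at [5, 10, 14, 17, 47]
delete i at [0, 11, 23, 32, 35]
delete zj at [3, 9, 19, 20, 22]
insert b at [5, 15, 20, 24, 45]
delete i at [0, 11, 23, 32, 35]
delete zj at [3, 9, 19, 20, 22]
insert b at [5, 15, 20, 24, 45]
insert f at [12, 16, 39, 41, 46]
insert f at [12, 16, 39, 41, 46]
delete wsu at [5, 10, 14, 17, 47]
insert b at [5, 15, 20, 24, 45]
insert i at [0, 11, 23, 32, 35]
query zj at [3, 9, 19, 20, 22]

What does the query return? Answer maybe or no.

Answer: no

Derivation:
Step 1: insert b at [5, 15, 20, 24, 45] -> counters=[0,0,0,0,0,1,0,0,0,0,0,0,0,0,0,1,0,0,0,0,1,0,0,0,1,0,0,0,0,0,0,0,0,0,0,0,0,0,0,0,0,0,0,0,0,1,0,0]
Step 2: insert wsu at [5, 10, 14, 17, 47] -> counters=[0,0,0,0,0,2,0,0,0,0,1,0,0,0,1,1,0,1,0,0,1,0,0,0,1,0,0,0,0,0,0,0,0,0,0,0,0,0,0,0,0,0,0,0,0,1,0,1]
Step 3: insert f at [12, 16, 39, 41, 46] -> counters=[0,0,0,0,0,2,0,0,0,0,1,0,1,0,1,1,1,1,0,0,1,0,0,0,1,0,0,0,0,0,0,0,0,0,0,0,0,0,0,1,0,1,0,0,0,1,1,1]
Step 4: insert zj at [3, 9, 19, 20, 22] -> counters=[0,0,0,1,0,2,0,0,0,1,1,0,1,0,1,1,1,1,0,1,2,0,1,0,1,0,0,0,0,0,0,0,0,0,0,0,0,0,0,1,0,1,0,0,0,1,1,1]
Step 5: insert i at [0, 11, 23, 32, 35] -> counters=[1,0,0,1,0,2,0,0,0,1,1,1,1,0,1,1,1,1,0,1,2,0,1,1,1,0,0,0,0,0,0,0,1,0,0,1,0,0,0,1,0,1,0,0,0,1,1,1]
Step 6: insert wsu at [5, 10, 14, 17, 47] -> counters=[1,0,0,1,0,3,0,0,0,1,2,1,1,0,2,1,1,2,0,1,2,0,1,1,1,0,0,0,0,0,0,0,1,0,0,1,0,0,0,1,0,1,0,0,0,1,1,2]
Step 7: delete wsu at [5, 10, 14, 17, 47] -> counters=[1,0,0,1,0,2,0,0,0,1,1,1,1,0,1,1,1,1,0,1,2,0,1,1,1,0,0,0,0,0,0,0,1,0,0,1,0,0,0,1,0,1,0,0,0,1,1,1]
Step 8: delete f at [12, 16, 39, 41, 46] -> counters=[1,0,0,1,0,2,0,0,0,1,1,1,0,0,1,1,0,1,0,1,2,0,1,1,1,0,0,0,0,0,0,0,1,0,0,1,0,0,0,0,0,0,0,0,0,1,0,1]
Step 9: insert zj at [3, 9, 19, 20, 22] -> counters=[1,0,0,2,0,2,0,0,0,2,1,1,0,0,1,1,0,1,0,2,3,0,2,1,1,0,0,0,0,0,0,0,1,0,0,1,0,0,0,0,0,0,0,0,0,1,0,1]
Step 10: insert zj at [3, 9, 19, 20, 22] -> counters=[1,0,0,3,0,2,0,0,0,3,1,1,0,0,1,1,0,1,0,3,4,0,3,1,1,0,0,0,0,0,0,0,1,0,0,1,0,0,0,0,0,0,0,0,0,1,0,1]
Step 11: delete zj at [3, 9, 19, 20, 22] -> counters=[1,0,0,2,0,2,0,0,0,2,1,1,0,0,1,1,0,1,0,2,3,0,2,1,1,0,0,0,0,0,0,0,1,0,0,1,0,0,0,0,0,0,0,0,0,1,0,1]
Step 12: insert wsu at [5, 10, 14, 17, 47] -> counters=[1,0,0,2,0,3,0,0,0,2,2,1,0,0,2,1,0,2,0,2,3,0,2,1,1,0,0,0,0,0,0,0,1,0,0,1,0,0,0,0,0,0,0,0,0,1,0,2]
Step 13: insert wsu at [5, 10, 14, 17, 47] -> counters=[1,0,0,2,0,4,0,0,0,2,3,1,0,0,3,1,0,3,0,2,3,0,2,1,1,0,0,0,0,0,0,0,1,0,0,1,0,0,0,0,0,0,0,0,0,1,0,3]
Step 14: delete wsu at [5, 10, 14, 17, 47] -> counters=[1,0,0,2,0,3,0,0,0,2,2,1,0,0,2,1,0,2,0,2,3,0,2,1,1,0,0,0,0,0,0,0,1,0,0,1,0,0,0,0,0,0,0,0,0,1,0,2]
Step 15: delete b at [5, 15, 20, 24, 45] -> counters=[1,0,0,2,0,2,0,0,0,2,2,1,0,0,2,0,0,2,0,2,2,0,2,1,0,0,0,0,0,0,0,0,1,0,0,1,0,0,0,0,0,0,0,0,0,0,0,2]
Step 16: insert i at [0, 11, 23, 32, 35] -> counters=[2,0,0,2,0,2,0,0,0,2,2,2,0,0,2,0,0,2,0,2,2,0,2,2,0,0,0,0,0,0,0,0,2,0,0,2,0,0,0,0,0,0,0,0,0,0,0,2]
Step 17: delete wsu at [5, 10, 14, 17, 47] -> counters=[2,0,0,2,0,1,0,0,0,2,1,2,0,0,1,0,0,1,0,2,2,0,2,2,0,0,0,0,0,0,0,0,2,0,0,2,0,0,0,0,0,0,0,0,0,0,0,1]
Step 18: delete i at [0, 11, 23, 32, 35] -> counters=[1,0,0,2,0,1,0,0,0,2,1,1,0,0,1,0,0,1,0,2,2,0,2,1,0,0,0,0,0,0,0,0,1,0,0,1,0,0,0,0,0,0,0,0,0,0,0,1]
Step 19: delete zj at [3, 9, 19, 20, 22] -> counters=[1,0,0,1,0,1,0,0,0,1,1,1,0,0,1,0,0,1,0,1,1,0,1,1,0,0,0,0,0,0,0,0,1,0,0,1,0,0,0,0,0,0,0,0,0,0,0,1]
Step 20: insert b at [5, 15, 20, 24, 45] -> counters=[1,0,0,1,0,2,0,0,0,1,1,1,0,0,1,1,0,1,0,1,2,0,1,1,1,0,0,0,0,0,0,0,1,0,0,1,0,0,0,0,0,0,0,0,0,1,0,1]
Step 21: delete i at [0, 11, 23, 32, 35] -> counters=[0,0,0,1,0,2,0,0,0,1,1,0,0,0,1,1,0,1,0,1,2,0,1,0,1,0,0,0,0,0,0,0,0,0,0,0,0,0,0,0,0,0,0,0,0,1,0,1]
Step 22: delete zj at [3, 9, 19, 20, 22] -> counters=[0,0,0,0,0,2,0,0,0,0,1,0,0,0,1,1,0,1,0,0,1,0,0,0,1,0,0,0,0,0,0,0,0,0,0,0,0,0,0,0,0,0,0,0,0,1,0,1]
Step 23: insert b at [5, 15, 20, 24, 45] -> counters=[0,0,0,0,0,3,0,0,0,0,1,0,0,0,1,2,0,1,0,0,2,0,0,0,2,0,0,0,0,0,0,0,0,0,0,0,0,0,0,0,0,0,0,0,0,2,0,1]
Step 24: insert f at [12, 16, 39, 41, 46] -> counters=[0,0,0,0,0,3,0,0,0,0,1,0,1,0,1,2,1,1,0,0,2,0,0,0,2,0,0,0,0,0,0,0,0,0,0,0,0,0,0,1,0,1,0,0,0,2,1,1]
Step 25: insert f at [12, 16, 39, 41, 46] -> counters=[0,0,0,0,0,3,0,0,0,0,1,0,2,0,1,2,2,1,0,0,2,0,0,0,2,0,0,0,0,0,0,0,0,0,0,0,0,0,0,2,0,2,0,0,0,2,2,1]
Step 26: delete wsu at [5, 10, 14, 17, 47] -> counters=[0,0,0,0,0,2,0,0,0,0,0,0,2,0,0,2,2,0,0,0,2,0,0,0,2,0,0,0,0,0,0,0,0,0,0,0,0,0,0,2,0,2,0,0,0,2,2,0]
Step 27: insert b at [5, 15, 20, 24, 45] -> counters=[0,0,0,0,0,3,0,0,0,0,0,0,2,0,0,3,2,0,0,0,3,0,0,0,3,0,0,0,0,0,0,0,0,0,0,0,0,0,0,2,0,2,0,0,0,3,2,0]
Step 28: insert i at [0, 11, 23, 32, 35] -> counters=[1,0,0,0,0,3,0,0,0,0,0,1,2,0,0,3,2,0,0,0,3,0,0,1,3,0,0,0,0,0,0,0,1,0,0,1,0,0,0,2,0,2,0,0,0,3,2,0]
Query zj: check counters[3]=0 counters[9]=0 counters[19]=0 counters[20]=3 counters[22]=0 -> no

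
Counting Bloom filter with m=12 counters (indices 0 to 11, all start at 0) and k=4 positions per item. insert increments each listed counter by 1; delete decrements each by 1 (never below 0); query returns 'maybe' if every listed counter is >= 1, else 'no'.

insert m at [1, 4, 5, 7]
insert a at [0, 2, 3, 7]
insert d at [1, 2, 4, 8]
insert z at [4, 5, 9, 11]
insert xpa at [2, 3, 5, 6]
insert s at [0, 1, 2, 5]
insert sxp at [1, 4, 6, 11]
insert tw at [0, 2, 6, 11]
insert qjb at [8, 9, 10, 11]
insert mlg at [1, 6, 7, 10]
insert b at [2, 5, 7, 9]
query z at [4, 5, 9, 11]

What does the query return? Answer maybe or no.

Answer: maybe

Derivation:
Step 1: insert m at [1, 4, 5, 7] -> counters=[0,1,0,0,1,1,0,1,0,0,0,0]
Step 2: insert a at [0, 2, 3, 7] -> counters=[1,1,1,1,1,1,0,2,0,0,0,0]
Step 3: insert d at [1, 2, 4, 8] -> counters=[1,2,2,1,2,1,0,2,1,0,0,0]
Step 4: insert z at [4, 5, 9, 11] -> counters=[1,2,2,1,3,2,0,2,1,1,0,1]
Step 5: insert xpa at [2, 3, 5, 6] -> counters=[1,2,3,2,3,3,1,2,1,1,0,1]
Step 6: insert s at [0, 1, 2, 5] -> counters=[2,3,4,2,3,4,1,2,1,1,0,1]
Step 7: insert sxp at [1, 4, 6, 11] -> counters=[2,4,4,2,4,4,2,2,1,1,0,2]
Step 8: insert tw at [0, 2, 6, 11] -> counters=[3,4,5,2,4,4,3,2,1,1,0,3]
Step 9: insert qjb at [8, 9, 10, 11] -> counters=[3,4,5,2,4,4,3,2,2,2,1,4]
Step 10: insert mlg at [1, 6, 7, 10] -> counters=[3,5,5,2,4,4,4,3,2,2,2,4]
Step 11: insert b at [2, 5, 7, 9] -> counters=[3,5,6,2,4,5,4,4,2,3,2,4]
Query z: check counters[4]=4 counters[5]=5 counters[9]=3 counters[11]=4 -> maybe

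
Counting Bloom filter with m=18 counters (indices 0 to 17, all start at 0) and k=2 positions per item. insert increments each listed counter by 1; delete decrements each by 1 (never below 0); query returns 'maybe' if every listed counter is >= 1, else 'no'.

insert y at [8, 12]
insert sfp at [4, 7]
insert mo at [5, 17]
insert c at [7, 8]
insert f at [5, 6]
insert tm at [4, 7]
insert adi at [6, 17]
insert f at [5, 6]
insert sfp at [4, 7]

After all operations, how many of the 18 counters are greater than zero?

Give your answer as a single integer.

Answer: 7

Derivation:
Step 1: insert y at [8, 12] -> counters=[0,0,0,0,0,0,0,0,1,0,0,0,1,0,0,0,0,0]
Step 2: insert sfp at [4, 7] -> counters=[0,0,0,0,1,0,0,1,1,0,0,0,1,0,0,0,0,0]
Step 3: insert mo at [5, 17] -> counters=[0,0,0,0,1,1,0,1,1,0,0,0,1,0,0,0,0,1]
Step 4: insert c at [7, 8] -> counters=[0,0,0,0,1,1,0,2,2,0,0,0,1,0,0,0,0,1]
Step 5: insert f at [5, 6] -> counters=[0,0,0,0,1,2,1,2,2,0,0,0,1,0,0,0,0,1]
Step 6: insert tm at [4, 7] -> counters=[0,0,0,0,2,2,1,3,2,0,0,0,1,0,0,0,0,1]
Step 7: insert adi at [6, 17] -> counters=[0,0,0,0,2,2,2,3,2,0,0,0,1,0,0,0,0,2]
Step 8: insert f at [5, 6] -> counters=[0,0,0,0,2,3,3,3,2,0,0,0,1,0,0,0,0,2]
Step 9: insert sfp at [4, 7] -> counters=[0,0,0,0,3,3,3,4,2,0,0,0,1,0,0,0,0,2]
Final counters=[0,0,0,0,3,3,3,4,2,0,0,0,1,0,0,0,0,2] -> 7 nonzero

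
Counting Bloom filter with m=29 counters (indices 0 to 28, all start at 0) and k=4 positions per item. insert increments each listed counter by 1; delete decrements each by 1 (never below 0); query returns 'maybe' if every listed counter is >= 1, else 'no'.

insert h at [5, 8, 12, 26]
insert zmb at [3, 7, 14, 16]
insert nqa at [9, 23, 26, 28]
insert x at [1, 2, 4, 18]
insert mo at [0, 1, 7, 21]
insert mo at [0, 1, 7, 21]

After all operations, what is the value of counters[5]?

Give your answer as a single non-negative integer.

Answer: 1

Derivation:
Step 1: insert h at [5, 8, 12, 26] -> counters=[0,0,0,0,0,1,0,0,1,0,0,0,1,0,0,0,0,0,0,0,0,0,0,0,0,0,1,0,0]
Step 2: insert zmb at [3, 7, 14, 16] -> counters=[0,0,0,1,0,1,0,1,1,0,0,0,1,0,1,0,1,0,0,0,0,0,0,0,0,0,1,0,0]
Step 3: insert nqa at [9, 23, 26, 28] -> counters=[0,0,0,1,0,1,0,1,1,1,0,0,1,0,1,0,1,0,0,0,0,0,0,1,0,0,2,0,1]
Step 4: insert x at [1, 2, 4, 18] -> counters=[0,1,1,1,1,1,0,1,1,1,0,0,1,0,1,0,1,0,1,0,0,0,0,1,0,0,2,0,1]
Step 5: insert mo at [0, 1, 7, 21] -> counters=[1,2,1,1,1,1,0,2,1,1,0,0,1,0,1,0,1,0,1,0,0,1,0,1,0,0,2,0,1]
Step 6: insert mo at [0, 1, 7, 21] -> counters=[2,3,1,1,1,1,0,3,1,1,0,0,1,0,1,0,1,0,1,0,0,2,0,1,0,0,2,0,1]
Final counters=[2,3,1,1,1,1,0,3,1,1,0,0,1,0,1,0,1,0,1,0,0,2,0,1,0,0,2,0,1] -> counters[5]=1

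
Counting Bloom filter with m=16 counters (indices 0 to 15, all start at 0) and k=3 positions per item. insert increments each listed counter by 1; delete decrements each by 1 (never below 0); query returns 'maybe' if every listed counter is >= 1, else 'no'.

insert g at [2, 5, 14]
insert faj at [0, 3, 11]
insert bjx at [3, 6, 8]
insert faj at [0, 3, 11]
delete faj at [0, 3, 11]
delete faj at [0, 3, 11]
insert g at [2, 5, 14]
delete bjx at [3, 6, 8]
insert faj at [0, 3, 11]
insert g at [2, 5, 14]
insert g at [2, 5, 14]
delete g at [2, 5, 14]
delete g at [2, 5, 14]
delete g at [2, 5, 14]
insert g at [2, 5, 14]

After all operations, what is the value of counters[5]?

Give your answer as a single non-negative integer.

Answer: 2

Derivation:
Step 1: insert g at [2, 5, 14] -> counters=[0,0,1,0,0,1,0,0,0,0,0,0,0,0,1,0]
Step 2: insert faj at [0, 3, 11] -> counters=[1,0,1,1,0,1,0,0,0,0,0,1,0,0,1,0]
Step 3: insert bjx at [3, 6, 8] -> counters=[1,0,1,2,0,1,1,0,1,0,0,1,0,0,1,0]
Step 4: insert faj at [0, 3, 11] -> counters=[2,0,1,3,0,1,1,0,1,0,0,2,0,0,1,0]
Step 5: delete faj at [0, 3, 11] -> counters=[1,0,1,2,0,1,1,0,1,0,0,1,0,0,1,0]
Step 6: delete faj at [0, 3, 11] -> counters=[0,0,1,1,0,1,1,0,1,0,0,0,0,0,1,0]
Step 7: insert g at [2, 5, 14] -> counters=[0,0,2,1,0,2,1,0,1,0,0,0,0,0,2,0]
Step 8: delete bjx at [3, 6, 8] -> counters=[0,0,2,0,0,2,0,0,0,0,0,0,0,0,2,0]
Step 9: insert faj at [0, 3, 11] -> counters=[1,0,2,1,0,2,0,0,0,0,0,1,0,0,2,0]
Step 10: insert g at [2, 5, 14] -> counters=[1,0,3,1,0,3,0,0,0,0,0,1,0,0,3,0]
Step 11: insert g at [2, 5, 14] -> counters=[1,0,4,1,0,4,0,0,0,0,0,1,0,0,4,0]
Step 12: delete g at [2, 5, 14] -> counters=[1,0,3,1,0,3,0,0,0,0,0,1,0,0,3,0]
Step 13: delete g at [2, 5, 14] -> counters=[1,0,2,1,0,2,0,0,0,0,0,1,0,0,2,0]
Step 14: delete g at [2, 5, 14] -> counters=[1,0,1,1,0,1,0,0,0,0,0,1,0,0,1,0]
Step 15: insert g at [2, 5, 14] -> counters=[1,0,2,1,0,2,0,0,0,0,0,1,0,0,2,0]
Final counters=[1,0,2,1,0,2,0,0,0,0,0,1,0,0,2,0] -> counters[5]=2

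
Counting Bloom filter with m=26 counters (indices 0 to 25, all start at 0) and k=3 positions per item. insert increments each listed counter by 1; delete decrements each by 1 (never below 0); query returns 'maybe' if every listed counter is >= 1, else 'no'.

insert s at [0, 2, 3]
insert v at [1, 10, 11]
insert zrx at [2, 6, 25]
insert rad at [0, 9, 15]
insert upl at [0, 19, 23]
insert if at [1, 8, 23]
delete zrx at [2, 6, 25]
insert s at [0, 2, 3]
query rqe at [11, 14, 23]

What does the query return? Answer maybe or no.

Answer: no

Derivation:
Step 1: insert s at [0, 2, 3] -> counters=[1,0,1,1,0,0,0,0,0,0,0,0,0,0,0,0,0,0,0,0,0,0,0,0,0,0]
Step 2: insert v at [1, 10, 11] -> counters=[1,1,1,1,0,0,0,0,0,0,1,1,0,0,0,0,0,0,0,0,0,0,0,0,0,0]
Step 3: insert zrx at [2, 6, 25] -> counters=[1,1,2,1,0,0,1,0,0,0,1,1,0,0,0,0,0,0,0,0,0,0,0,0,0,1]
Step 4: insert rad at [0, 9, 15] -> counters=[2,1,2,1,0,0,1,0,0,1,1,1,0,0,0,1,0,0,0,0,0,0,0,0,0,1]
Step 5: insert upl at [0, 19, 23] -> counters=[3,1,2,1,0,0,1,0,0,1,1,1,0,0,0,1,0,0,0,1,0,0,0,1,0,1]
Step 6: insert if at [1, 8, 23] -> counters=[3,2,2,1,0,0,1,0,1,1,1,1,0,0,0,1,0,0,0,1,0,0,0,2,0,1]
Step 7: delete zrx at [2, 6, 25] -> counters=[3,2,1,1,0,0,0,0,1,1,1,1,0,0,0,1,0,0,0,1,0,0,0,2,0,0]
Step 8: insert s at [0, 2, 3] -> counters=[4,2,2,2,0,0,0,0,1,1,1,1,0,0,0,1,0,0,0,1,0,0,0,2,0,0]
Query rqe: check counters[11]=1 counters[14]=0 counters[23]=2 -> no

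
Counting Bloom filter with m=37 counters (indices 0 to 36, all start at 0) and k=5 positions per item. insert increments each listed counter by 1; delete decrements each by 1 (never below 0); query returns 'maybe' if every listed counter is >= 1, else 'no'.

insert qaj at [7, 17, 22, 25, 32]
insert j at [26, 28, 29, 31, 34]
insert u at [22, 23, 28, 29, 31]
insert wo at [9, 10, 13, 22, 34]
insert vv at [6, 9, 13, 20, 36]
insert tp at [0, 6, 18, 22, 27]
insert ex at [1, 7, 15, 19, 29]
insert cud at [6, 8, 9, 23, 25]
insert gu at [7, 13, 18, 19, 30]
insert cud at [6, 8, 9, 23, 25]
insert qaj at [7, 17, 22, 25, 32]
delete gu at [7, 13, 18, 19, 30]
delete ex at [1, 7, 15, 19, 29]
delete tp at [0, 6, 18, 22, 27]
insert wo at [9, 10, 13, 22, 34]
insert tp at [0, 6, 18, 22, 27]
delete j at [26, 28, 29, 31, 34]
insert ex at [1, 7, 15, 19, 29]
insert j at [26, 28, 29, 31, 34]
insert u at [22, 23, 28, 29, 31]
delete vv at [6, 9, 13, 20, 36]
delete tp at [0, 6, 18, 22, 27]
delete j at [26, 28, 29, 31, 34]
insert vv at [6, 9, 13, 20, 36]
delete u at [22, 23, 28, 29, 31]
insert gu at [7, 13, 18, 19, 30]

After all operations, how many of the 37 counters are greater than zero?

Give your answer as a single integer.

Step 1: insert qaj at [7, 17, 22, 25, 32] -> counters=[0,0,0,0,0,0,0,1,0,0,0,0,0,0,0,0,0,1,0,0,0,0,1,0,0,1,0,0,0,0,0,0,1,0,0,0,0]
Step 2: insert j at [26, 28, 29, 31, 34] -> counters=[0,0,0,0,0,0,0,1,0,0,0,0,0,0,0,0,0,1,0,0,0,0,1,0,0,1,1,0,1,1,0,1,1,0,1,0,0]
Step 3: insert u at [22, 23, 28, 29, 31] -> counters=[0,0,0,0,0,0,0,1,0,0,0,0,0,0,0,0,0,1,0,0,0,0,2,1,0,1,1,0,2,2,0,2,1,0,1,0,0]
Step 4: insert wo at [9, 10, 13, 22, 34] -> counters=[0,0,0,0,0,0,0,1,0,1,1,0,0,1,0,0,0,1,0,0,0,0,3,1,0,1,1,0,2,2,0,2,1,0,2,0,0]
Step 5: insert vv at [6, 9, 13, 20, 36] -> counters=[0,0,0,0,0,0,1,1,0,2,1,0,0,2,0,0,0,1,0,0,1,0,3,1,0,1,1,0,2,2,0,2,1,0,2,0,1]
Step 6: insert tp at [0, 6, 18, 22, 27] -> counters=[1,0,0,0,0,0,2,1,0,2,1,0,0,2,0,0,0,1,1,0,1,0,4,1,0,1,1,1,2,2,0,2,1,0,2,0,1]
Step 7: insert ex at [1, 7, 15, 19, 29] -> counters=[1,1,0,0,0,0,2,2,0,2,1,0,0,2,0,1,0,1,1,1,1,0,4,1,0,1,1,1,2,3,0,2,1,0,2,0,1]
Step 8: insert cud at [6, 8, 9, 23, 25] -> counters=[1,1,0,0,0,0,3,2,1,3,1,0,0,2,0,1,0,1,1,1,1,0,4,2,0,2,1,1,2,3,0,2,1,0,2,0,1]
Step 9: insert gu at [7, 13, 18, 19, 30] -> counters=[1,1,0,0,0,0,3,3,1,3,1,0,0,3,0,1,0,1,2,2,1,0,4,2,0,2,1,1,2,3,1,2,1,0,2,0,1]
Step 10: insert cud at [6, 8, 9, 23, 25] -> counters=[1,1,0,0,0,0,4,3,2,4,1,0,0,3,0,1,0,1,2,2,1,0,4,3,0,3,1,1,2,3,1,2,1,0,2,0,1]
Step 11: insert qaj at [7, 17, 22, 25, 32] -> counters=[1,1,0,0,0,0,4,4,2,4,1,0,0,3,0,1,0,2,2,2,1,0,5,3,0,4,1,1,2,3,1,2,2,0,2,0,1]
Step 12: delete gu at [7, 13, 18, 19, 30] -> counters=[1,1,0,0,0,0,4,3,2,4,1,0,0,2,0,1,0,2,1,1,1,0,5,3,0,4,1,1,2,3,0,2,2,0,2,0,1]
Step 13: delete ex at [1, 7, 15, 19, 29] -> counters=[1,0,0,0,0,0,4,2,2,4,1,0,0,2,0,0,0,2,1,0,1,0,5,3,0,4,1,1,2,2,0,2,2,0,2,0,1]
Step 14: delete tp at [0, 6, 18, 22, 27] -> counters=[0,0,0,0,0,0,3,2,2,4,1,0,0,2,0,0,0,2,0,0,1,0,4,3,0,4,1,0,2,2,0,2,2,0,2,0,1]
Step 15: insert wo at [9, 10, 13, 22, 34] -> counters=[0,0,0,0,0,0,3,2,2,5,2,0,0,3,0,0,0,2,0,0,1,0,5,3,0,4,1,0,2,2,0,2,2,0,3,0,1]
Step 16: insert tp at [0, 6, 18, 22, 27] -> counters=[1,0,0,0,0,0,4,2,2,5,2,0,0,3,0,0,0,2,1,0,1,0,6,3,0,4,1,1,2,2,0,2,2,0,3,0,1]
Step 17: delete j at [26, 28, 29, 31, 34] -> counters=[1,0,0,0,0,0,4,2,2,5,2,0,0,3,0,0,0,2,1,0,1,0,6,3,0,4,0,1,1,1,0,1,2,0,2,0,1]
Step 18: insert ex at [1, 7, 15, 19, 29] -> counters=[1,1,0,0,0,0,4,3,2,5,2,0,0,3,0,1,0,2,1,1,1,0,6,3,0,4,0,1,1,2,0,1,2,0,2,0,1]
Step 19: insert j at [26, 28, 29, 31, 34] -> counters=[1,1,0,0,0,0,4,3,2,5,2,0,0,3,0,1,0,2,1,1,1,0,6,3,0,4,1,1,2,3,0,2,2,0,3,0,1]
Step 20: insert u at [22, 23, 28, 29, 31] -> counters=[1,1,0,0,0,0,4,3,2,5,2,0,0,3,0,1,0,2,1,1,1,0,7,4,0,4,1,1,3,4,0,3,2,0,3,0,1]
Step 21: delete vv at [6, 9, 13, 20, 36] -> counters=[1,1,0,0,0,0,3,3,2,4,2,0,0,2,0,1,0,2,1,1,0,0,7,4,0,4,1,1,3,4,0,3,2,0,3,0,0]
Step 22: delete tp at [0, 6, 18, 22, 27] -> counters=[0,1,0,0,0,0,2,3,2,4,2,0,0,2,0,1,0,2,0,1,0,0,6,4,0,4,1,0,3,4,0,3,2,0,3,0,0]
Step 23: delete j at [26, 28, 29, 31, 34] -> counters=[0,1,0,0,0,0,2,3,2,4,2,0,0,2,0,1,0,2,0,1,0,0,6,4,0,4,0,0,2,3,0,2,2,0,2,0,0]
Step 24: insert vv at [6, 9, 13, 20, 36] -> counters=[0,1,0,0,0,0,3,3,2,5,2,0,0,3,0,1,0,2,0,1,1,0,6,4,0,4,0,0,2,3,0,2,2,0,2,0,1]
Step 25: delete u at [22, 23, 28, 29, 31] -> counters=[0,1,0,0,0,0,3,3,2,5,2,0,0,3,0,1,0,2,0,1,1,0,5,3,0,4,0,0,1,2,0,1,2,0,2,0,1]
Step 26: insert gu at [7, 13, 18, 19, 30] -> counters=[0,1,0,0,0,0,3,4,2,5,2,0,0,4,0,1,0,2,1,2,1,0,5,3,0,4,0,0,1,2,1,1,2,0,2,0,1]
Final counters=[0,1,0,0,0,0,3,4,2,5,2,0,0,4,0,1,0,2,1,2,1,0,5,3,0,4,0,0,1,2,1,1,2,0,2,0,1] -> 22 nonzero

Answer: 22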